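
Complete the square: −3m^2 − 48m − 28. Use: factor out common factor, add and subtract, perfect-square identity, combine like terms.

−3(m + 8)^2 + 164

−3m^2 − 48m − 28
= −3(m^2 + 16m) − 28    [factor out -3 from the m-terms]
= −3(m^2 + 16m + 64 − 64) − 28    [add and subtract 64 inside the bracket]
= −3(m + 8)^2 + 192 − 28    [perfect-square identity]
= −3(m + 8)^2 + 164    [combine constants]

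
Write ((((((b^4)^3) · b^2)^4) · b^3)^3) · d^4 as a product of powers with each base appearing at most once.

b^177d^4

((((((b^4)^3) · b^2)^4) · b^3)^3) · d^4
= ((((((b^4)^3) · b^2)^4)^3) · ((b^3)^3)) · d^4    [power of a product]
= (((((b^4)^3) · b^2)^12) · ((b^3)^3)) · d^4    [power of a power]
= (((((b^4)^3)^12) · ((b^2)^12)) · ((b^3)^3)) · d^4    [power of a product]
= ((((b^4)^36) · ((b^2)^12)) · ((b^3)^3)) · d^4    [power of a power]
= ((b^144 · ((b^2)^12)) · ((b^3)^3)) · d^4    [power of a power]
= ((b^144 · b^24) · ((b^3)^3)) · d^4    [power of a power]
= (b^168 · ((b^3)^3)) · d^4    [product of powers]
= (b^168 · b^9) · d^4    [power of a power]
= b^177 · d^4    [product of powers]
= b^177d^4    [rearrange]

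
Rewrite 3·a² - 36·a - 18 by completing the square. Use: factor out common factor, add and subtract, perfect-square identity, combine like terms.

3(a - 6)² - 126

3·a² - 36·a - 18
= 3(a² - 12·a) - 18    [factor out 3 from the a-terms]
= 3(a² - 12·a + 36 - 36) - 18    [add and subtract 36 inside the bracket]
= 3(a - 6)² - 108 - 18    [perfect-square identity]
= 3(a - 6)² - 126    [combine constants]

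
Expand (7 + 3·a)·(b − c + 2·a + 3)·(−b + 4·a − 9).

−7·b^2 − 22·a·b − 84·b + 7·b·c − a·c + 63·c + 38·a^2 − 123·a − 189 − 3·a·b^2 + 6·a^2·b + 3·a·b·c − 12·a^2·c + 24·a^3

(7 + 3·a)·(b − c + 2·a + 3)·(−b + 4·a − 9)
= (7·b − 7·c + 14·a + 21 + 3·a·b − 3·a·c + 6·a^2 + 9·a)·(−b + 4·a − 9)    [distributive law]
= (7·b − 7·c + 23·a + 21 + 3·a·b − 3·a·c + 6·a^2)·(−b + 4·a − 9)    [combine like terms]
= −7·b^2 + 28·a·b − 63·b + 7·b·c − 28·a·c + 63·c − 23·a·b + 92·a^2 − 207·a − 21·b + 84·a − 189 − 3·a·b^2 + 12·a^2·b − 27·a·b + 3·a·b·c − 12·a^2·c + 27·a·c − 6·a^2·b + 24·a^3 − 54·a^2    [distributive law]
= −7·b^2 − 22·a·b − 84·b + 7·b·c − a·c + 63·c + 38·a^2 − 123·a − 189 − 3·a·b^2 + 6·a^2·b + 3·a·b·c − 12·a^2·c + 24·a^3    [combine like terms]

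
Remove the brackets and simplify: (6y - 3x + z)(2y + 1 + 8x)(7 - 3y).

66y^2 - 36y^3 + 42y + 303xy - 126xy^2 - 21x - 168x^2 + 72x^2y + 11yz - 6y^2z + 7z + 56xz - 24xyz

(6y - 3x + z)(2y + 1 + 8x)(7 - 3y)
= (12y^2 + 6y + 48xy - 6xy - 3x - 24x^2 + 2yz + z + 8xz)(7 - 3y)    [distributive law]
= (12y^2 + 6y + 42xy - 3x - 24x^2 + 2yz + z + 8xz)(7 - 3y)    [combine like terms]
= 84y^2 - 36y^3 + 42y - 18y^2 + 294xy - 126xy^2 - 21x + 9xy - 168x^2 + 72x^2y + 14yz - 6y^2z + 7z - 3yz + 56xz - 24xyz    [distributive law]
= 66y^2 - 36y^3 + 42y + 303xy - 126xy^2 - 21x - 168x^2 + 72x^2y + 11yz - 6y^2z + 7z + 56xz - 24xyz    [combine like terms]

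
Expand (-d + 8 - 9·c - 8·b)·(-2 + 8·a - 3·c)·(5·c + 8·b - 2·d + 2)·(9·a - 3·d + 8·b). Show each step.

-276·a·c·d - 84·c·d^2 - 16·b·c·d - 2448·a·b·d + 16·b·d^2 - 512·b^2·d + 396·a·d^2 + 12·d^3 - 60·a·d - 108·d^2 + 576·b·d + 936·a^2·c·d - 366·a·c·d^2 + 3304·a·b·c·d + 576·a^2·b·d - 64·a·b·d^2 + 2048·a·b^2·d + 144·a^2·d^2 - 48·a·d^3 - 1296·a^2·d + 729·a·c^2·d + 117·c^2·d^2 - 1320·b·c^2·d + 24·b·c·d^2 - 768·b^2·c·d + 18·c·d^3 - 828·a·c + 276·c·d - 736·b·c + 160·a·b - 768·b^2 - 288·a + 96·d - 256·b + 1584·a^2·c + 2128·a·b·c + 3456·a^2·b + 4224·a·b^2 + 1152·a^2 + 216·a·c^2 - 72·c^2·d + 192·b·c^2 + 640·b^2·c - 3240·a^2·c^2 + 144·a·b·c^2 - 8064·a^2·b·c - 5440·a·b^2·c + 1215·a·c^3 - 405·c^3·d + 1080·b·c^3 + 2688·b^2·c^2 + 1024·b^3 - 4608·a^2·b^2 - 4096·a·b^3 + 1536·b^3·c

(-d + 8 - 9·c - 8·b)·(-2 + 8·a - 3·c)·(5·c + 8·b - 2·d + 2)·(9·a - 3·d + 8·b)
= (2·d - 8·a·d + 3·c·d - 16 + 64·a - 24·c + 18·c - 72·a·c + 27·c^2 + 16·b - 64·a·b + 24·b·c)·(5·c + 8·b - 2·d + 2)·(9·a - 3·d + 8·b)    [distributive law]
= (2·d - 8·a·d + 3·c·d - 16 + 64·a - 6·c - 72·a·c + 27·c^2 + 16·b - 64·a·b + 24·b·c)·(5·c + 8·b - 2·d + 2)·(9·a - 3·d + 8·b)    [combine like terms]
= (10·c·d + 16·b·d - 4·d^2 + 4·d - 40·a·c·d - 64·a·b·d + 16·a·d^2 - 16·a·d + 15·c^2·d + 24·b·c·d - 6·c·d^2 + 6·c·d - 80·c - 128·b + 32·d - 32 + 320·a·c + 512·a·b - 128·a·d + 128·a - 30·c^2 - 48·b·c + 12·c·d - 12·c - 360·a·c^2 - 576·a·b·c + 144·a·c·d - 144·a·c + 135·c^3 + 216·b·c^2 - 54·c^2·d + 54·c^2 + 80·b·c + 128·b^2 - 32·b·d + 32·b - 320·a·b·c - 512·a·b^2 + 128·a·b·d - 128·a·b + 120·b·c^2 + 192·b^2·c - 48·b·c·d + 48·b·c)·(9·a - 3·d + 8·b)    [distributive law]
= (28·c·d - 16·b·d - 4·d^2 + 36·d + 104·a·c·d + 64·a·b·d + 16·a·d^2 - 144·a·d - 39·c^2·d - 24·b·c·d - 6·c·d^2 - 92·c - 96·b - 32 + 176·a·c + 384·a·b + 128·a + 24·c^2 + 80·b·c - 360·a·c^2 - 896·a·b·c + 135·c^3 + 336·b·c^2 + 128·b^2 - 512·a·b^2 + 192·b^2·c)·(9·a - 3·d + 8·b)    [combine like terms]
= 252·a·c·d - 84·c·d^2 + 224·b·c·d - 144·a·b·d + 48·b·d^2 - 128·b^2·d - 36·a·d^2 + 12·d^3 - 32·b·d^2 + 324·a·d - 108·d^2 + 288·b·d + 936·a^2·c·d - 312·a·c·d^2 + 832·a·b·c·d + 576·a^2·b·d - 192·a·b·d^2 + 512·a·b^2·d + 144·a^2·d^2 - 48·a·d^3 + 128·a·b·d^2 - 1296·a^2·d + 432·a·d^2 - 1152·a·b·d - 351·a·c^2·d + 117·c^2·d^2 - 312·b·c^2·d - 216·a·b·c·d + 72·b·c·d^2 - 192·b^2·c·d - 54·a·c·d^2 + 18·c·d^3 - 48·b·c·d^2 - 828·a·c + 276·c·d - 736·b·c - 864·a·b + 288·b·d - 768·b^2 - 288·a + 96·d - 256·b + 1584·a^2·c - 528·a·c·d + 1408·a·b·c + 3456·a^2·b - 1152·a·b·d + 3072·a·b^2 + 1152·a^2 - 384·a·d + 1024·a·b + 216·a·c^2 - 72·c^2·d + 192·b·c^2 + 720·a·b·c - 240·b·c·d + 640·b^2·c - 3240·a^2·c^2 + 1080·a·c^2·d - 2880·a·b·c^2 - 8064·a^2·b·c + 2688·a·b·c·d - 7168·a·b^2·c + 1215·a·c^3 - 405·c^3·d + 1080·b·c^3 + 3024·a·b·c^2 - 1008·b·c^2·d + 2688·b^2·c^2 + 1152·a·b^2 - 384·b^2·d + 1024·b^3 - 4608·a^2·b^2 + 1536·a·b^2·d - 4096·a·b^3 + 1728·a·b^2·c - 576·b^2·c·d + 1536·b^3·c    [distributive law]
= -276·a·c·d - 84·c·d^2 - 16·b·c·d - 2448·a·b·d + 16·b·d^2 - 512·b^2·d + 396·a·d^2 + 12·d^3 - 60·a·d - 108·d^2 + 576·b·d + 936·a^2·c·d - 366·a·c·d^2 + 3304·a·b·c·d + 576·a^2·b·d - 64·a·b·d^2 + 2048·a·b^2·d + 144·a^2·d^2 - 48·a·d^3 - 1296·a^2·d + 729·a·c^2·d + 117·c^2·d^2 - 1320·b·c^2·d + 24·b·c·d^2 - 768·b^2·c·d + 18·c·d^3 - 828·a·c + 276·c·d - 736·b·c + 160·a·b - 768·b^2 - 288·a + 96·d - 256·b + 1584·a^2·c + 2128·a·b·c + 3456·a^2·b + 4224·a·b^2 + 1152·a^2 + 216·a·c^2 - 72·c^2·d + 192·b·c^2 + 640·b^2·c - 3240·a^2·c^2 + 144·a·b·c^2 - 8064·a^2·b·c - 5440·a·b^2·c + 1215·a·c^3 - 405·c^3·d + 1080·b·c^3 + 2688·b^2·c^2 + 1024·b^3 - 4608·a^2·b^2 - 4096·a·b^3 + 1536·b^3·c    [combine like terms]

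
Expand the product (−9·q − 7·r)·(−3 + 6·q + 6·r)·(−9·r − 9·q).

(−9·q − 7·r)·(−3 + 6·q + 6·r)·(−9·r − 9·q)
= (27·q − 54·q^2 − 54·q·r + 21·r − 42·q·r − 42·r^2)·(−9·r − 9·q)    [distributive law]
= (27·q − 54·q^2 − 96·q·r + 21·r − 42·r^2)·(−9·r − 9·q)    [combine like terms]
= −243·q·r − 243·q^2 + 486·q^2·r + 486·q^3 + 864·q·r^2 + 864·q^2·r − 189·r^2 − 189·q·r + 378·r^3 + 378·q·r^2    [distributive law]
= −432·q·r − 243·q^2 + 1350·q^2·r + 486·q^3 + 1242·q·r^2 − 189·r^2 + 378·r^3    [combine like terms]

−432·q·r − 243·q^2 + 1350·q^2·r + 486·q^3 + 1242·q·r^2 − 189·r^2 + 378·r^3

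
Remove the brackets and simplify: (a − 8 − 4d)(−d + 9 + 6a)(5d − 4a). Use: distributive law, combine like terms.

(a − 8 − 4d)(−d + 9 + 6a)(5d − 4a)
= (−ad + 9a + 6a^2 + 8d − 72 − 48a + 4d^2 − 36d − 24ad)(5d − 4a)    [distributive law]
= (−25ad − 39a + 6a^2 − 28d − 72 + 4d^2)(5d − 4a)    [combine like terms]
= −125ad^2 + 100a^2d − 195ad + 156a^2 + 30a^2d − 24a^3 − 140d^2 + 112ad − 360d + 288a + 20d^3 − 16ad^2    [distributive law]
= −141ad^2 + 130a^2d − 83ad + 156a^2 − 24a^3 − 140d^2 − 360d + 288a + 20d^3    [combine like terms]

−141ad^2 + 130a^2d − 83ad + 156a^2 − 24a^3 − 140d^2 − 360d + 288a + 20d^3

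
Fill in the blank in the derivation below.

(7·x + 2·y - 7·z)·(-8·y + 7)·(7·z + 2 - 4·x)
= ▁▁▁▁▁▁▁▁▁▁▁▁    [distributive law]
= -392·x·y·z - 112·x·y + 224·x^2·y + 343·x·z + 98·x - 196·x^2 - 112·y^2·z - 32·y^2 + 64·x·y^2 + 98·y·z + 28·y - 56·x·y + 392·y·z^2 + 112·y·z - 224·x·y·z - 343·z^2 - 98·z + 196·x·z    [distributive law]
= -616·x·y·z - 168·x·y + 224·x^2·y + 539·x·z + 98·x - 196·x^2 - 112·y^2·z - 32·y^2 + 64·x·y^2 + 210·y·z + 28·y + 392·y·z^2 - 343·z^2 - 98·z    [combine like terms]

After distributive law, the bracketed line is:

(-56·x·y + 49·x - 16·y^2 + 14·y + 56·y·z - 49·z)·(7·z + 2 - 4·x)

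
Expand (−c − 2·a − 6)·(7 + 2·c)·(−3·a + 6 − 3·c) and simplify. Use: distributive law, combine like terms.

75·a·c + 12·c + 45·c^2 + 18·a·c^2 + 6·c^3 + 42·a^2 + 42·a + 12·a^2·c − 252

(−c − 2·a − 6)·(7 + 2·c)·(−3·a + 6 − 3·c)
= (−7·c − 2·c^2 − 14·a − 4·a·c − 42 − 12·c)·(−3·a + 6 − 3·c)    [distributive law]
= (−19·c − 2·c^2 − 14·a − 4·a·c − 42)·(−3·a + 6 − 3·c)    [combine like terms]
= 57·a·c − 114·c + 57·c^2 + 6·a·c^2 − 12·c^2 + 6·c^3 + 42·a^2 − 84·a + 42·a·c + 12·a^2·c − 24·a·c + 12·a·c^2 + 126·a − 252 + 126·c    [distributive law]
= 75·a·c + 12·c + 45·c^2 + 18·a·c^2 + 6·c^3 + 42·a^2 + 42·a + 12·a^2·c − 252    [combine like terms]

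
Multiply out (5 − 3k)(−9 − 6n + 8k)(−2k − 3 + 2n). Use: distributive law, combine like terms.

(5 − 3k)(−9 − 6n + 8k)(−2k − 3 + 2n)
= (−45 − 30n + 40k + 27k + 18kn − 24k^2)(−2k − 3 + 2n)    [distributive law]
= (−45 − 30n + 67k + 18kn − 24k^2)(−2k − 3 + 2n)    [combine like terms]
= 90k + 135 − 90n + 60kn + 90n − 60n^2 − 134k^2 − 201k + 134kn − 36k^2n − 54kn + 36kn^2 + 48k^3 + 72k^2 − 48k^2n    [distributive law]
= −111k + 135 + 140kn − 60n^2 − 62k^2 − 84k^2n + 36kn^2 + 48k^3    [combine like terms]

−111k + 135 + 140kn − 60n^2 − 62k^2 − 84k^2n + 36kn^2 + 48k^3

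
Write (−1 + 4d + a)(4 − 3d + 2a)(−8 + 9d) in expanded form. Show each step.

(−1 + 4d + a)(4 − 3d + 2a)(−8 + 9d)
= (−4 + 3d − 2a + 16d − 12d^2 + 8ad + 4a − 3ad + 2a^2)(−8 + 9d)    [distributive law]
= (−4 + 19d + 2a − 12d^2 + 5ad + 2a^2)(−8 + 9d)    [combine like terms]
= 32 − 36d − 152d + 171d^2 − 16a + 18ad + 96d^2 − 108d^3 − 40ad + 45ad^2 − 16a^2 + 18a^2d    [distributive law]
= 32 − 188d + 267d^2 − 16a − 22ad − 108d^3 + 45ad^2 − 16a^2 + 18a^2d    [combine like terms]

32 − 188d + 267d^2 − 16a − 22ad − 108d^3 + 45ad^2 − 16a^2 + 18a^2d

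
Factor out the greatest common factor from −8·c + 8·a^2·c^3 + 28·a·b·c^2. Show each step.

4·c(−2 + 2·a^2·c^2 + 7·a·b·c)

−8·c + 8·a^2·c^3 + 28·a·b·c^2
= 4(−2·c + 2·a^2·c^3 + 7·a·b·c^2)    [factor out 4]
= 4·c(−2 + 2·a^2·c^2 + 7·a·b·c)    [factor out c]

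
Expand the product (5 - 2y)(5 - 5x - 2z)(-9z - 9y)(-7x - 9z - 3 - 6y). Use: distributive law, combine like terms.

(5 - 2y)(5 - 5x - 2z)(-9z - 9y)(-7x - 9z - 3 - 6y)
= (25 - 25x - 10z - 10y + 10xy + 4yz)(-9z - 9y)(-7x - 9z - 3 - 6y)    [distributive law]
= (-225z - 225y + 225xz + 225xy + 90z² + 90yz + 90yz + 90y² - 90xyz - 90xy² - 36yz² - 36y²z)(-7x - 9z - 3 - 6y)    [distributive law]
= (-225z - 225y + 225xz + 225xy + 90z² + 180yz + 90y² - 90xyz - 90xy² - 36yz² - 36y²z)(-7x - 9z - 3 - 6y)    [combine like terms]
= 1575xz + 2025z² + 675z + 1350yz + 1575xy + 2025yz + 675y + 1350y² - 1575x²z - 2025xz² - 675xz - 1350xyz - 1575x²y - 2025xyz - 675xy - 1350xy² - 630xz² - 810z³ - 270z² - 540yz² - 1260xyz - 1620yz² - 540yz - 1080y²z - 630xy² - 810y²z - 270y² - 540y³ + 630x²yz + 810xyz² + 270xyz + 540xy²z + 630x²y² + 810xy²z + 270xy² + 540xy³ + 252xyz² + 324yz³ + 108yz² + 216y²z² + 252xy²z + 324y²z² + 108y²z + 216y³z    [distributive law]
= 900xz + 1755z² + 675z + 2835yz + 900xy + 675y + 1080y² - 1575x²z - 2655xz² - 4365xyz - 1575x²y - 1710xy² - 810z³ - 2052yz² - 1782y²z - 540y³ + 630x²yz + 1062xyz² + 1602xy²z + 630x²y² + 540xy³ + 324yz³ + 540y²z² + 216y³z    [combine like terms]

900xz + 1755z² + 675z + 2835yz + 900xy + 675y + 1080y² - 1575x²z - 2655xz² - 4365xyz - 1575x²y - 1710xy² - 810z³ - 2052yz² - 1782y²z - 540y³ + 630x²yz + 1062xyz² + 1602xy²z + 630x²y² + 540xy³ + 324yz³ + 540y²z² + 216y³z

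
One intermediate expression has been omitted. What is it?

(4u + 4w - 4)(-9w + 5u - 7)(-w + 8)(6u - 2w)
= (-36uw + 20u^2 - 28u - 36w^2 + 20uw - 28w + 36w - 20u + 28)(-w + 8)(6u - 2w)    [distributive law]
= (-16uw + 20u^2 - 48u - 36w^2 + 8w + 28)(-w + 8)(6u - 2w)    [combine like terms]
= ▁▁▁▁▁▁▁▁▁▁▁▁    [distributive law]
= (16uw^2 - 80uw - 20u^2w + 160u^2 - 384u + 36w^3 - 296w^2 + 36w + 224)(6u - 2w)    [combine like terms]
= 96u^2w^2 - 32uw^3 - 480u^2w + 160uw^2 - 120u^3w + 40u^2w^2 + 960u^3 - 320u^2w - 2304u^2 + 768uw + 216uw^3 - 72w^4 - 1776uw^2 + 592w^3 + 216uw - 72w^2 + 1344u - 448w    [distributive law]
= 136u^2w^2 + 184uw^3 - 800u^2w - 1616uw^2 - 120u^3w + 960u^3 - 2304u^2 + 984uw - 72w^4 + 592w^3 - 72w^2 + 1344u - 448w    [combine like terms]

Applying distributive law to the line above:

(16uw^2 - 128uw - 20u^2w + 160u^2 + 48uw - 384u + 36w^3 - 288w^2 - 8w^2 + 64w - 28w + 224)(6u - 2w)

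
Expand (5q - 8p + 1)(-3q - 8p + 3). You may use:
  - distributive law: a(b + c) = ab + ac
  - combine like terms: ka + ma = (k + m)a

(5q - 8p + 1)(-3q - 8p + 3)
= -15q^2 - 40pq + 15q + 24pq + 64p^2 - 24p - 3q - 8p + 3    [distributive law]
= -15q^2 - 16pq + 12q + 64p^2 - 32p + 3    [combine like terms]

-15q^2 - 16pq + 12q + 64p^2 - 32p + 3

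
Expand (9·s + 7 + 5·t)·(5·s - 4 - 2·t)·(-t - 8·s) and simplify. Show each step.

(9·s + 7 + 5·t)·(5·s - 4 - 2·t)·(-t - 8·s)
= (45·s² - 36·s - 18·s·t + 35·s - 28 - 14·t + 25·s·t - 20·t - 10·t²)·(-t - 8·s)    [distributive law]
= (45·s² - s + 7·s·t - 28 - 34·t - 10·t²)·(-t - 8·s)    [combine like terms]
= -45·s²·t - 360·s³ + s·t + 8·s² - 7·s·t² - 56·s²·t + 28·t + 224·s + 34·t² + 272·s·t + 10·t³ + 80·s·t²    [distributive law]
= -101·s²·t - 360·s³ + 273·s·t + 8·s² + 73·s·t² + 28·t + 224·s + 34·t² + 10·t³    [combine like terms]

-101·s²·t - 360·s³ + 273·s·t + 8·s² + 73·s·t² + 28·t + 224·s + 34·t² + 10·t³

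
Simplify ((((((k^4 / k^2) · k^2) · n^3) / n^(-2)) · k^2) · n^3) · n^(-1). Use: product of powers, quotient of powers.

((((((k^4 / k^2) · k^2) · n^3) / n^(-2)) · k^2) · n^3) · n^(-1)
= (((((k^2 · k^2) · n^3) / n^(-2)) · k^2) · n^3) · n^(-1)    [quotient of powers]
= ((((k^4 · n^3) / n^(-2)) · k^2) · n^3) · n^(-1)    [product of powers]
= k^6n^7    [quotient of powers; product of powers]

k^6n^7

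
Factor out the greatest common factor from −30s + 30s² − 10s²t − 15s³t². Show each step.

5s(−6 + 6s − 2st − 3s²t²)

−30s + 30s² − 10s²t − 15s³t²
= 5(−6s + 6s² − 2s²t − 3s³t²)    [factor out 5]
= 5s(−6 + 6s − 2st − 3s²t²)    [factor out s]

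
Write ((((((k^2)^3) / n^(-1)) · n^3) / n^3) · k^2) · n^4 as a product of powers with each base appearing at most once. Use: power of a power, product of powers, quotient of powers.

k^8·n^5

((((((k^2)^3) / n^(-1)) · n^3) / n^3) · k^2) · n^4
= ((((k^6 / n^(-1)) · n^3) / n^3) · k^2) · n^4    [power of a power]
= k^8·n^5    [quotient of powers; product of powers]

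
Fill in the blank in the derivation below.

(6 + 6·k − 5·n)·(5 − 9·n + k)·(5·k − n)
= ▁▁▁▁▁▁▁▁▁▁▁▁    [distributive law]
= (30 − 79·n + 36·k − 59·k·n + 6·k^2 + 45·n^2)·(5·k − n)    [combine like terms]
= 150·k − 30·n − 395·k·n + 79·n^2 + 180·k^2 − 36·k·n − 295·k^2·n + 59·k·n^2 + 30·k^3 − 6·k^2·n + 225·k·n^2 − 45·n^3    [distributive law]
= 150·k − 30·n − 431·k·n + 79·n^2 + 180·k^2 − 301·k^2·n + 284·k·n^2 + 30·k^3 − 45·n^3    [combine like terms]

By distributive law:

(30 − 54·n + 6·k + 30·k − 54·k·n + 6·k^2 − 25·n + 45·n^2 − 5·k·n)·(5·k − n)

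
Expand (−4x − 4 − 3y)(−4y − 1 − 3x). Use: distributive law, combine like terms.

25xy + 16x + 12x² + 19y + 4 + 12y²

(−4x − 4 − 3y)(−4y − 1 − 3x)
= 16xy + 4x + 12x² + 16y + 4 + 12x + 12y² + 3y + 9xy    [distributive law]
= 25xy + 16x + 12x² + 19y + 4 + 12y²    [combine like terms]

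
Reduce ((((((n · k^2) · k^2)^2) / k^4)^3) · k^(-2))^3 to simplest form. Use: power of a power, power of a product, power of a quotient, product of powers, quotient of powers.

k^30·n^18

((((((n · k^2) · k^2)^2) / k^4)^3) · k^(-2))^3
= ((((((n · k^2) · k^2)^2) / k^4)^3)^3) · ((k^(-2))^3)    [power of a product]
= (((((n · k^2) · k^2)^2) / k^4)^9) · ((k^(-2))^3)    [power of a power]
= (((((n · k^2) · k^2)^2)^9) / ((k^4)^9)) · ((k^(-2))^3)    [power of a quotient]
= ((((n · k^2) · k^2)^18) / ((k^4)^9)) · ((k^(-2))^3)    [power of a power]
= ((((n · k^2)^18) · ((k^2)^18)) / ((k^4)^9)) · ((k^(-2))^3)    [power of a product]
= ((((n^18) · ((k^2)^18)) · ((k^2)^18)) / ((k^4)^9)) · ((k^(-2))^3)    [power of a product]
= (((n^18 · k^36) · ((k^2)^18)) / ((k^4)^9)) · ((k^(-2))^3)    [power of a power]
= (((n^18 · k^36) · k^36) / ((k^4)^9)) · ((k^(-2))^3)    [power of a power]
= (((n^18 · k^36) · k^36) / k^36) · ((k^(-2))^3)    [power of a power]
= (((n^18 · k^36) · k^36) / k^36) · k^(-6)    [power of a power]
= k^30·n^18    [quotient of powers; product of powers]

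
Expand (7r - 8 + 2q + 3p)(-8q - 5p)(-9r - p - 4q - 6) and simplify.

(7r - 8 + 2q + 3p)(-8q - 5p)(-9r - p - 4q - 6)
= (-56qr - 35pr + 64q + 40p - 16q^2 - 10pq - 24pq - 15p^2)(-9r - p - 4q - 6)    [distributive law]
= (-56qr - 35pr + 64q + 40p - 16q^2 - 34pq - 15p^2)(-9r - p - 4q - 6)    [combine like terms]
= 504qr^2 + 56pqr + 224q^2r + 336qr + 315pr^2 + 35p^2r + 140pqr + 210pr - 576qr - 64pq - 256q^2 - 384q - 360pr - 40p^2 - 160pq - 240p + 144q^2r + 16pq^2 + 64q^3 + 96q^2 + 306pqr + 34p^2q + 136pq^2 + 204pq + 135p^2r + 15p^3 + 60p^2q + 90p^2    [distributive law]
= 504qr^2 + 502pqr + 368q^2r - 240qr + 315pr^2 + 170p^2r - 150pr - 20pq - 160q^2 - 384q + 50p^2 - 240p + 152pq^2 + 64q^3 + 94p^2q + 15p^3    [combine like terms]

504qr^2 + 502pqr + 368q^2r - 240qr + 315pr^2 + 170p^2r - 150pr - 20pq - 160q^2 - 384q + 50p^2 - 240p + 152pq^2 + 64q^3 + 94p^2q + 15p^3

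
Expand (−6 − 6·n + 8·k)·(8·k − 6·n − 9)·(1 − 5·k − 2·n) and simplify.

−390·k + 664·k^2 − 306·k·n − 18·n − 144·n^2 + 54 + 352·k^2·n + 12·k·n^2 − 72·n^3 − 320·k^3

(−6 − 6·n + 8·k)·(8·k − 6·n − 9)·(1 − 5·k − 2·n)
= (−48·k + 36·n + 54 − 48·k·n + 36·n^2 + 54·n + 64·k^2 − 48·k·n − 72·k)·(1 − 5·k − 2·n)    [distributive law]
= (−120·k + 90·n + 54 − 96·k·n + 36·n^2 + 64·k^2)·(1 − 5·k − 2·n)    [combine like terms]
= −120·k + 600·k^2 + 240·k·n + 90·n − 450·k·n − 180·n^2 + 54 − 270·k − 108·n − 96·k·n + 480·k^2·n + 192·k·n^2 + 36·n^2 − 180·k·n^2 − 72·n^3 + 64·k^2 − 320·k^3 − 128·k^2·n    [distributive law]
= −390·k + 664·k^2 − 306·k·n − 18·n − 144·n^2 + 54 + 352·k^2·n + 12·k·n^2 − 72·n^3 − 320·k^3    [combine like terms]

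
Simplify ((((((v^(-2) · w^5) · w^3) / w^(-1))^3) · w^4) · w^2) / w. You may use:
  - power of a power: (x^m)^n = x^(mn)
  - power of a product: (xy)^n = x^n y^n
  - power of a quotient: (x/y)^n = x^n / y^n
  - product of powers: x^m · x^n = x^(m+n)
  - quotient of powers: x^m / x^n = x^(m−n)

((((((v^(-2) · w^5) · w^3) / w^(-1))^3) · w^4) · w^2) / w
= ((((((v^(-2) · w^5) · w^3)^3) / ((w^(-1))^3)) · w^4) · w^2) / w    [power of a quotient]
= ((((((v^(-2) · w^5)^3) · ((w^3)^3)) / ((w^(-1))^3)) · w^4) · w^2) / w    [power of a product]
= (((((((v^(-2))^3) · ((w^5)^3)) · ((w^3)^3)) / ((w^(-1))^3)) · w^4) · w^2) / w    [power of a product]
= (((((v^(-6) · ((w^5)^3)) · ((w^3)^3)) / ((w^(-1))^3)) · w^4) · w^2) / w    [power of a power]
= (((((v^(-6) · w^15) · ((w^3)^3)) / ((w^(-1))^3)) · w^4) · w^2) / w    [power of a power]
= (((((v^(-6) · w^15) · w^9) / ((w^(-1))^3)) · w^4) · w^2) / w    [power of a power]
= (((((v^(-6) · w^15) · w^9) / w^(-3)) · w^4) · w^2) / w    [power of a power]
= v^(-6)w^32    [quotient of powers; product of powers]

v^(-6)w^32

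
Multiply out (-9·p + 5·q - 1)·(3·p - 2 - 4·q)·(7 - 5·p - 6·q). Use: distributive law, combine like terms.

(-9·p + 5·q - 1)·(3·p - 2 - 4·q)·(7 - 5·p - 6·q)
= (-27·p^2 + 18·p + 36·p·q + 15·p·q - 10·q - 20·q^2 - 3·p + 2 + 4·q)·(7 - 5·p - 6·q)    [distributive law]
= (-27·p^2 + 15·p + 51·p·q - 6·q - 20·q^2 + 2)·(7 - 5·p - 6·q)    [combine like terms]
= -189·p^2 + 135·p^3 + 162·p^2·q + 105·p - 75·p^2 - 90·p·q + 357·p·q - 255·p^2·q - 306·p·q^2 - 42·q + 30·p·q + 36·q^2 - 140·q^2 + 100·p·q^2 + 120·q^3 + 14 - 10·p - 12·q    [distributive law]
= -264·p^2 + 135·p^3 - 93·p^2·q + 95·p + 297·p·q - 206·p·q^2 - 54·q - 104·q^2 + 120·q^3 + 14    [combine like terms]

-264·p^2 + 135·p^3 - 93·p^2·q + 95·p + 297·p·q - 206·p·q^2 - 54·q - 104·q^2 + 120·q^3 + 14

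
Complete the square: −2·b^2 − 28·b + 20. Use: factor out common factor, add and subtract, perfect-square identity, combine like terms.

−2(b + 7)^2 + 118

−2·b^2 − 28·b + 20
= −2(b^2 + 14·b) + 20    [factor out -2 from the b-terms]
= −2(b^2 + 14·b + 49 − 49) + 20    [add and subtract 49 inside the bracket]
= −2(b + 7)^2 + 98 + 20    [perfect-square identity]
= −2(b + 7)^2 + 118    [combine constants]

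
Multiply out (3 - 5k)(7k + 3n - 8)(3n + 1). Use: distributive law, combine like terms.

(3 - 5k)(7k + 3n - 8)(3n + 1)
= (21k + 9n - 24 - 35k² - 15kn + 40k)(3n + 1)    [distributive law]
= (61k + 9n - 24 - 35k² - 15kn)(3n + 1)    [combine like terms]
= 183kn + 61k + 27n² + 9n - 72n - 24 - 105k²n - 35k² - 45kn² - 15kn    [distributive law]
= 168kn + 61k + 27n² - 63n - 24 - 105k²n - 35k² - 45kn²    [combine like terms]

168kn + 61k + 27n² - 63n - 24 - 105k²n - 35k² - 45kn²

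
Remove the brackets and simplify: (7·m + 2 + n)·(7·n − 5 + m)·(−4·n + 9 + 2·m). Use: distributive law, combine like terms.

(7·m + 2 + n)·(7·n − 5 + m)·(−4·n + 9 + 2·m)
= (49·m·n − 35·m + 7·m² + 14·n − 10 + 2·m + 7·n² − 5·n + m·n)·(−4·n + 9 + 2·m)    [distributive law]
= (50·m·n − 33·m + 7·m² + 9·n − 10 + 7·n²)·(−4·n + 9 + 2·m)    [combine like terms]
= −200·m·n² + 450·m·n + 100·m²·n + 132·m·n − 297·m − 66·m² − 28·m²·n + 63·m² + 14·m³ − 36·n² + 81·n + 18·m·n + 40·n − 90 − 20·m − 28·n³ + 63·n² + 14·m·n²    [distributive law]
= −186·m·n² + 600·m·n + 72·m²·n − 317·m − 3·m² + 14·m³ + 27·n² + 121·n − 90 − 28·n³    [combine like terms]

−186·m·n² + 600·m·n + 72·m²·n − 317·m − 3·m² + 14·m³ + 27·n² + 121·n − 90 − 28·n³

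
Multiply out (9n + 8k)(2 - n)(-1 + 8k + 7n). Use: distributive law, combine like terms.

-18n + 264kn + 135n² - 128kn² - 63n³ - 16k + 128k² - 64k²n

(9n + 8k)(2 - n)(-1 + 8k + 7n)
= (18n - 9n² + 16k - 8kn)(-1 + 8k + 7n)    [distributive law]
= -18n + 144kn + 126n² + 9n² - 72kn² - 63n³ - 16k + 128k² + 112kn + 8kn - 64k²n - 56kn²    [distributive law]
= -18n + 264kn + 135n² - 128kn² - 63n³ - 16k + 128k² - 64k²n    [combine like terms]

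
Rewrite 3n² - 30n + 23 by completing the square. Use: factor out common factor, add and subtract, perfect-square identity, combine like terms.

3n² - 30n + 23
= 3(n² - 10n) + 23    [factor out 3 from the n-terms]
= 3(n² - 10n + 25 - 25) + 23    [add and subtract 25 inside the bracket]
= 3(n - 5)² - 75 + 23    [perfect-square identity]
= 3(n - 5)² - 52    [combine constants]

3(n - 5)² - 52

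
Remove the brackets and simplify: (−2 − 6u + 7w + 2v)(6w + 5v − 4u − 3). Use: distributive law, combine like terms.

−33w − 16v + 26u + 6 − 64uw − 38uv + 24u^2 + 42w^2 + 47vw + 10v^2

(−2 − 6u + 7w + 2v)(6w + 5v − 4u − 3)
= −12w − 10v + 8u + 6 − 36uw − 30uv + 24u^2 + 18u + 42w^2 + 35vw − 28uw − 21w + 12vw + 10v^2 − 8uv − 6v    [distributive law]
= −33w − 16v + 26u + 6 − 64uw − 38uv + 24u^2 + 42w^2 + 47vw + 10v^2    [combine like terms]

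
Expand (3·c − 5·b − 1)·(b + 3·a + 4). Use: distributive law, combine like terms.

3·b·c + 9·a·c + 12·c − 5·b² − 15·a·b − 21·b − 3·a − 4

(3·c − 5·b − 1)·(b + 3·a + 4)
= 3·b·c + 9·a·c + 12·c − 5·b² − 15·a·b − 20·b − b − 3·a − 4    [distributive law]
= 3·b·c + 9·a·c + 12·c − 5·b² − 15·a·b − 21·b − 3·a − 4    [combine like terms]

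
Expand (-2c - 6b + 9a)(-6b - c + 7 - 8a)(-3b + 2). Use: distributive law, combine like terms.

-54b^2c + 78bc - 6bc^2 + 4c^2 - 28c - 21abc + 14ac - 108b^3 + 198b^2 - 84b + 18ab^2 - 201ab + 126a + 216a^2b - 144a^2

(-2c - 6b + 9a)(-6b - c + 7 - 8a)(-3b + 2)
= (12bc + 2c^2 - 14c + 16ac + 36b^2 + 6bc - 42b + 48ab - 54ab - 9ac + 63a - 72a^2)(-3b + 2)    [distributive law]
= (18bc + 2c^2 - 14c + 7ac + 36b^2 - 42b - 6ab + 63a - 72a^2)(-3b + 2)    [combine like terms]
= -54b^2c + 36bc - 6bc^2 + 4c^2 + 42bc - 28c - 21abc + 14ac - 108b^3 + 72b^2 + 126b^2 - 84b + 18ab^2 - 12ab - 189ab + 126a + 216a^2b - 144a^2    [distributive law]
= -54b^2c + 78bc - 6bc^2 + 4c^2 - 28c - 21abc + 14ac - 108b^3 + 198b^2 - 84b + 18ab^2 - 201ab + 126a + 216a^2b - 144a^2    [combine like terms]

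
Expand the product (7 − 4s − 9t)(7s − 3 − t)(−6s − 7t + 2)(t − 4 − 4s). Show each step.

(7 − 4s − 9t)(7s − 3 − t)(−6s − 7t + 2)(t − 4 − 4s)
= (49s − 21 − 7t − 28s^2 + 12s + 4st − 63st + 27t + 9t^2)(−6s − 7t + 2)(t − 4 − 4s)    [distributive law]
= (61s − 21 + 20t − 28s^2 − 59st + 9t^2)(−6s − 7t + 2)(t − 4 − 4s)    [combine like terms]
= (−366s^2 − 427st + 122s + 126s + 147t − 42 − 120st − 140t^2 + 40t + 168s^3 + 196s^2t − 56s^2 + 354s^2t + 413st^2 − 118st − 54st^2 − 63t^3 + 18t^2)(t − 4 − 4s)    [distributive law]
= (−422s^2 − 665st + 248s + 187t − 42 − 122t^2 + 168s^3 + 550s^2t + 359st^2 − 63t^3)(t − 4 − 4s)    [combine like terms]
= −422s^2t + 1688s^2 + 1688s^3 − 665st^2 + 2660st + 2660s^2t + 248st − 992s − 992s^2 + 187t^2 − 748t − 748st − 42t + 168 + 168s − 122t^3 + 488t^2 + 488st^2 + 168s^3t − 672s^3 − 672s^4 + 550s^2t^2 − 2200s^2t − 2200s^3t + 359st^3 − 1436st^2 − 1436s^2t^2 − 63t^4 + 252t^3 + 252st^3    [distributive law]
= 38s^2t + 696s^2 + 1016s^3 − 1613st^2 + 2160st − 824s + 675t^2 − 790t + 168 + 130t^3 − 2032s^3t − 672s^4 − 886s^2t^2 + 611st^3 − 63t^4    [combine like terms]

38s^2t + 696s^2 + 1016s^3 − 1613st^2 + 2160st − 824s + 675t^2 − 790t + 168 + 130t^3 − 2032s^3t − 672s^4 − 886s^2t^2 + 611st^3 − 63t^4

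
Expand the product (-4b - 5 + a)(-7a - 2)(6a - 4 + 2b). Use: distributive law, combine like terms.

154a^2b + 2ab + 56ab^2 - 12b + 16b^2 + 226a^2 - 72a - 40 - 42a^3

(-4b - 5 + a)(-7a - 2)(6a - 4 + 2b)
= (28ab + 8b + 35a + 10 - 7a^2 - 2a)(6a - 4 + 2b)    [distributive law]
= (28ab + 8b + 33a + 10 - 7a^2)(6a - 4 + 2b)    [combine like terms]
= 168a^2b - 112ab + 56ab^2 + 48ab - 32b + 16b^2 + 198a^2 - 132a + 66ab + 60a - 40 + 20b - 42a^3 + 28a^2 - 14a^2b    [distributive law]
= 154a^2b + 2ab + 56ab^2 - 12b + 16b^2 + 226a^2 - 72a - 40 - 42a^3    [combine like terms]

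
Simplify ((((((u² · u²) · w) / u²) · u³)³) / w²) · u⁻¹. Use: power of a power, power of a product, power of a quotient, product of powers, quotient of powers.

u¹⁴·w

((((((u² · u²) · w) / u²) · u³)³) / w²) · u⁻¹
= ((((((u² · u²) · w) / u²)³) · ((u³)³)) / w²) · u⁻¹    [power of a product]
= ((((((u² · u²) · w)³) / ((u²)³)) · ((u³)³)) / w²) · u⁻¹    [power of a quotient]
= ((((((u² · u²)³) · (w³)) / ((u²)³)) · ((u³)³)) / w²) · u⁻¹    [power of a product]
= (((((((u²)³) · ((u²)³)) · (w³)) / ((u²)³)) · ((u³)³)) / w²) · u⁻¹    [power of a product]
= (((((u⁶ · ((u²)³)) · (w³)) / ((u²)³)) · ((u³)³)) / w²) · u⁻¹    [power of a power]
= (((((u⁶ · u⁶) · (w³)) / ((u²)³)) · ((u³)³)) / w²) · u⁻¹    [power of a power]
= ((((u¹² · (w³)) / ((u²)³)) · ((u³)³)) / w²) · u⁻¹    [product of powers]
= ((((u¹² · w³) / u⁶) · ((u³)³)) / w²) · u⁻¹    [power of a power]
= ((((u¹² · w³) / u⁶) · u⁹) / w²) · u⁻¹    [power of a power]
= u¹⁴·w    [quotient of powers; product of powers]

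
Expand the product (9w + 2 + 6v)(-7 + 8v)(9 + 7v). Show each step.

-567w + 207vw + 504v^2w - 126 - 332v + 250v^2 + 336v^3

(9w + 2 + 6v)(-7 + 8v)(9 + 7v)
= (-63w + 72vw - 14 + 16v - 42v + 48v^2)(9 + 7v)    [distributive law]
= (-63w + 72vw - 14 - 26v + 48v^2)(9 + 7v)    [combine like terms]
= -567w - 441vw + 648vw + 504v^2w - 126 - 98v - 234v - 182v^2 + 432v^2 + 336v^3    [distributive law]
= -567w + 207vw + 504v^2w - 126 - 332v + 250v^2 + 336v^3    [combine like terms]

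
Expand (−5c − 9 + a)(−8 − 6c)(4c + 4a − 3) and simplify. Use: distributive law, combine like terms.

286c^2 + 362ac + 6c + 120c^3 + 96ac^2 + 312a − 216 − 32a^2 − 24a^2c

(−5c − 9 + a)(−8 − 6c)(4c + 4a − 3)
= (40c + 30c^2 + 72 + 54c − 8a − 6ac)(4c + 4a − 3)    [distributive law]
= (94c + 30c^2 + 72 − 8a − 6ac)(4c + 4a − 3)    [combine like terms]
= 376c^2 + 376ac − 282c + 120c^3 + 120ac^2 − 90c^2 + 288c + 288a − 216 − 32ac − 32a^2 + 24a − 24ac^2 − 24a^2c + 18ac    [distributive law]
= 286c^2 + 362ac + 6c + 120c^3 + 96ac^2 + 312a − 216 − 32a^2 − 24a^2c    [combine like terms]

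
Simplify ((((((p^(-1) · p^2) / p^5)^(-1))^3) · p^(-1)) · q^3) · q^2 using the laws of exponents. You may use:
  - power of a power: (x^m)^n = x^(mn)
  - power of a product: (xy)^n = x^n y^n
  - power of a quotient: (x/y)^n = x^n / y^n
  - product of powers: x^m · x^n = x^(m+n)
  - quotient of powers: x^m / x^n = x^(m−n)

p^11q^5

((((((p^(-1) · p^2) / p^5)^(-1))^3) · p^(-1)) · q^3) · q^2
= (((((p^(-1) · p^2) / p^5)^(-3)) · p^(-1)) · q^3) · q^2    [power of a power]
= (((((p^(-1) · p^2)^(-3)) / ((p^5)^(-3))) · p^(-1)) · q^3) · q^2    [power of a quotient]
= ((((((p^(-1))^(-3)) · ((p^2)^(-3))) / ((p^5)^(-3))) · p^(-1)) · q^3) · q^2    [power of a product]
= ((((p^3 · ((p^2)^(-3))) / ((p^5)^(-3))) · p^(-1)) · q^3) · q^2    [power of a power]
= ((((p^3 · p^(-6)) / ((p^5)^(-3))) · p^(-1)) · q^3) · q^2    [power of a power]
= (((p^(-3) / ((p^5)^(-3))) · p^(-1)) · q^3) · q^2    [product of powers]
= (((p^(-3) / p^(-15)) · p^(-1)) · q^3) · q^2    [power of a power]
= ((p^12 · p^(-1)) · q^3) · q^2    [quotient of powers]
= (p^11 · q^3) · q^2    [product of powers]
= p^11q^5    [product of powers]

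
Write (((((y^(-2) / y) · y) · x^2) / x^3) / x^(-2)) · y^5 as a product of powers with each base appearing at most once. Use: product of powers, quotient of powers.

x·y^3

(((((y^(-2) / y) · y) · x^2) / x^3) / x^(-2)) · y^5
= ((((y^(-3) · y) · x^2) / x^3) / x^(-2)) · y^5    [quotient of powers]
= (((y^(-2) · x^2) / x^3) / x^(-2)) · y^5    [product of powers]
= x·y^3    [quotient of powers; product of powers]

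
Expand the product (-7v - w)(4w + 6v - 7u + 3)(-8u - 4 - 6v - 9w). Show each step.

-211uvw + 343vw + 582v²w + 330vw² + 42uv² + 294v² + 252v³ - 392u²v - 28uv + 84v - 31uw² + 43w² + 36w³ - 56u²w - 4uw + 12w

(-7v - w)(4w + 6v - 7u + 3)(-8u - 4 - 6v - 9w)
= (-28vw - 42v² + 49uv - 21v - 4w² - 6vw + 7uw - 3w)(-8u - 4 - 6v - 9w)    [distributive law]
= (-34vw - 42v² + 49uv - 21v - 4w² + 7uw - 3w)(-8u - 4 - 6v - 9w)    [combine like terms]
= 272uvw + 136vw + 204v²w + 306vw² + 336uv² + 168v² + 252v³ + 378v²w - 392u²v - 196uv - 294uv² - 441uvw + 168uv + 84v + 126v² + 189vw + 32uw² + 16w² + 24vw² + 36w³ - 56u²w - 28uw - 42uvw - 63uw² + 24uw + 12w + 18vw + 27w²    [distributive law]
= -211uvw + 343vw + 582v²w + 330vw² + 42uv² + 294v² + 252v³ - 392u²v - 28uv + 84v - 31uw² + 43w² + 36w³ - 56u²w - 4uw + 12w    [combine like terms]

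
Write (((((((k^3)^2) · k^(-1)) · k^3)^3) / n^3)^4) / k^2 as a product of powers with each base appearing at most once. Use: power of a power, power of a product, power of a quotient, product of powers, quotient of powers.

(((((((k^3)^2) · k^(-1)) · k^3)^3) / n^3)^4) / k^2
= (((((((k^3)^2) · k^(-1)) · k^3)^3)^4) / ((n^3)^4)) / k^2    [power of a quotient]
= ((((((k^3)^2) · k^(-1)) · k^3)^12) / ((n^3)^4)) / k^2    [power of a power]
= ((((((k^3)^2) · k^(-1))^12) · ((k^3)^12)) / ((n^3)^4)) / k^2    [power of a product]
= ((((((k^3)^2)^12) · ((k^(-1))^12)) · ((k^3)^12)) / ((n^3)^4)) / k^2    [power of a product]
= (((((k^3)^24) · ((k^(-1))^12)) · ((k^3)^12)) / ((n^3)^4)) / k^2    [power of a power]
= (((k^72 · ((k^(-1))^12)) · ((k^3)^12)) / ((n^3)^4)) / k^2    [power of a power]
= (((k^72 · k^(-12)) · ((k^3)^12)) / ((n^3)^4)) / k^2    [power of a power]
= ((k^60 · ((k^3)^12)) / ((n^3)^4)) / k^2    [product of powers]
= ((k^60 · k^36) / ((n^3)^4)) / k^2    [power of a power]
= (k^96 / ((n^3)^4)) / k^2    [product of powers]
= (k^96 / n^12) / k^2    [power of a power]
= k^94·n^(-12)    [quotient of powers]

k^94·n^(-12)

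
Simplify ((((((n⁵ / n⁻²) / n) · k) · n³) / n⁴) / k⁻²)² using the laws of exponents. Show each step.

k⁶·n¹⁰

((((((n⁵ / n⁻²) / n) · k) · n³) / n⁴) / k⁻²)²
= ((((((n⁵ / n⁻²) / n) · k) · n³) / n⁴)²) / ((k⁻²)²)    [power of a quotient]
= ((((((n⁵ / n⁻²) / n) · k) · n³)²) / ((n⁴)²)) / ((k⁻²)²)    [power of a quotient]
= ((((((n⁵ / n⁻²) / n) · k)²) · ((n³)²)) / ((n⁴)²)) / ((k⁻²)²)    [power of a product]
= ((((((n⁵ / n⁻²) / n)²) · (k²)) · ((n³)²)) / ((n⁴)²)) / ((k⁻²)²)    [power of a product]
= ((((((n⁵ / n⁻²)²) / (n²)) · (k²)) · ((n³)²)) / ((n⁴)²)) / ((k⁻²)²)    [power of a quotient]
= (((((((n⁵)²) / ((n⁻²)²)) / (n²)) · (k²)) · ((n³)²)) / ((n⁴)²)) / ((k⁻²)²)    [power of a quotient]
= (((((n¹⁰ / ((n⁻²)²)) / (n²)) · (k²)) · ((n³)²)) / ((n⁴)²)) / ((k⁻²)²)    [power of a power]
= (((((n¹⁰ / n⁻⁴) / (n²)) · (k²)) · ((n³)²)) / ((n⁴)²)) / ((k⁻²)²)    [power of a power]
= ((((n¹⁴ / (n²)) · (k²)) · ((n³)²)) / ((n⁴)²)) / ((k⁻²)²)    [quotient of powers]
= (((n¹² · (k²)) · ((n³)²)) / ((n⁴)²)) / ((k⁻²)²)    [quotient of powers]
= (((n¹² · k²) · n⁶) / ((n⁴)²)) / ((k⁻²)²)    [power of a power]
= (((n¹² · k²) · n⁶) / n⁸) / ((k⁻²)²)    [power of a power]
= (((n¹² · k²) · n⁶) / n⁸) / k⁻⁴    [power of a power]
= k⁶·n¹⁰    [quotient of powers; product of powers]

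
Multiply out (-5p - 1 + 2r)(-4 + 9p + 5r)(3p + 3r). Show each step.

(-5p - 1 + 2r)(-4 + 9p + 5r)(3p + 3r)
= (20p - 45p^2 - 25pr + 4 - 9p - 5r - 8r + 18pr + 10r^2)(3p + 3r)    [distributive law]
= (11p - 45p^2 - 7pr + 4 - 13r + 10r^2)(3p + 3r)    [combine like terms]
= 33p^2 + 33pr - 135p^3 - 135p^2r - 21p^2r - 21pr^2 + 12p + 12r - 39pr - 39r^2 + 30pr^2 + 30r^3    [distributive law]
= 33p^2 - 6pr - 135p^3 - 156p^2r + 9pr^2 + 12p + 12r - 39r^2 + 30r^3    [combine like terms]

33p^2 - 6pr - 135p^3 - 156p^2r + 9pr^2 + 12p + 12r - 39r^2 + 30r^3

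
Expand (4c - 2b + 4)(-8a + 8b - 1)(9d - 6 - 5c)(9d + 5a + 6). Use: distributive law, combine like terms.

-2592acd² - 1440a²cd + 1260acd + 1760a²c + 2332ac + 1440ac²d + 800a²c² + 1060ac² + 2592bcd² + 720abcd - 1530bcd - 2290abc - 2172bc - 1440bc²d - 800abc² - 960bc² - 324cd² + 180cd + 264c + 180c²d + 120c² + 1296abd² + 720a²bd + 1530abd - 480a²b - 1596ab - 400a²bc - 1296b²d² - 720ab²d + 480ab² + 576b² + 720b²cd + 400ab²c + 480b²c + 2754bd² - 1224b - 2592ad² - 1440a²d - 180ad + 960a² + 1272a - 324d² + 144

(4c - 2b + 4)(-8a + 8b - 1)(9d - 6 - 5c)(9d + 5a + 6)
= (-32ac + 32bc - 4c + 16ab - 16b² + 2b - 32a + 32b - 4)(9d - 6 - 5c)(9d + 5a + 6)    [distributive law]
= (-32ac + 32bc - 4c + 16ab - 16b² + 34b - 32a - 4)(9d - 6 - 5c)(9d + 5a + 6)    [combine like terms]
= (-288acd + 192ac + 160ac² + 288bcd - 192bc - 160bc² - 36cd + 24c + 20c² + 144abd - 96ab - 80abc - 144b²d + 96b² + 80b²c + 306bd - 204b - 170bc - 288ad + 192a + 160ac - 36d + 24 + 20c)(9d + 5a + 6)    [distributive law]
= (-288acd + 352ac + 160ac² + 288bcd - 362bc - 160bc² - 36cd + 44c + 20c² + 144abd - 96ab - 80abc - 144b²d + 96b² + 80b²c + 306bd - 204b - 288ad + 192a - 36d + 24)(9d + 5a + 6)    [combine like terms]
= -2592acd² - 1440a²cd - 1728acd + 3168acd + 1760a²c + 2112ac + 1440ac²d + 800a²c² + 960ac² + 2592bcd² + 1440abcd + 1728bcd - 3258bcd - 1810abc - 2172bc - 1440bc²d - 800abc² - 960bc² - 324cd² - 180acd - 216cd + 396cd + 220ac + 264c + 180c²d + 100ac² + 120c² + 1296abd² + 720a²bd + 864abd - 864abd - 480a²b - 576ab - 720abcd - 400a²bc - 480abc - 1296b²d² - 720ab²d - 864b²d + 864b²d + 480ab² + 576b² + 720b²cd + 400ab²c + 480b²c + 2754bd² + 1530abd + 1836bd - 1836bd - 1020ab - 1224b - 2592ad² - 1440a²d - 1728ad + 1728ad + 960a² + 1152a - 324d² - 180ad - 216d + 216d + 120a + 144    [distributive law]
= -2592acd² - 1440a²cd + 1260acd + 1760a²c + 2332ac + 1440ac²d + 800a²c² + 1060ac² + 2592bcd² + 720abcd - 1530bcd - 2290abc - 2172bc - 1440bc²d - 800abc² - 960bc² - 324cd² + 180cd + 264c + 180c²d + 120c² + 1296abd² + 720a²bd + 1530abd - 480a²b - 1596ab - 400a²bc - 1296b²d² - 720ab²d + 480ab² + 576b² + 720b²cd + 400ab²c + 480b²c + 2754bd² - 1224b - 2592ad² - 1440a²d - 180ad + 960a² + 1272a - 324d² + 144    [combine like terms]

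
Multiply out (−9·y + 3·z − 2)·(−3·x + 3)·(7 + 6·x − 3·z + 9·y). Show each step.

81·x·y + 162·x²·y − 162·x·y·z + 243·x·y² − 243·y + 162·y·z − 243·y² − 27·x·z − 54·x²·z + 27·x·z² + 81·z − 27·z² + 6·x + 36·x² − 42

(−9·y + 3·z − 2)·(−3·x + 3)·(7 + 6·x − 3·z + 9·y)
= (27·x·y − 27·y − 9·x·z + 9·z + 6·x − 6)·(7 + 6·x − 3·z + 9·y)    [distributive law]
= 189·x·y + 162·x²·y − 81·x·y·z + 243·x·y² − 189·y − 162·x·y + 81·y·z − 243·y² − 63·x·z − 54·x²·z + 27·x·z² − 81·x·y·z + 63·z + 54·x·z − 27·z² + 81·y·z + 42·x + 36·x² − 18·x·z + 54·x·y − 42 − 36·x + 18·z − 54·y    [distributive law]
= 81·x·y + 162·x²·y − 162·x·y·z + 243·x·y² − 243·y + 162·y·z − 243·y² − 27·x·z − 54·x²·z + 27·x·z² + 81·z − 27·z² + 6·x + 36·x² − 42    [combine like terms]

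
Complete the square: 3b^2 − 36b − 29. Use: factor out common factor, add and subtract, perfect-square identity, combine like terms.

3b^2 − 36b − 29
= 3(b^2 − 12b) − 29    [factor out 3 from the b-terms]
= 3(b^2 − 12b + 36 − 36) − 29    [add and subtract 36 inside the bracket]
= 3(b − 6)^2 − 108 − 29    [perfect-square identity]
= 3(b − 6)^2 − 137    [combine constants]

3(b − 6)^2 − 137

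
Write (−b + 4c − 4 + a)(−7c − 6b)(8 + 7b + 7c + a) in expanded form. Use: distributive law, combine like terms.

(−b + 4c − 4 + a)(−7c − 6b)(8 + 7b + 7c + a)
= (7bc + 6b² − 28c² − 24bc + 28c + 24b − 7ac − 6ab)(8 + 7b + 7c + a)    [distributive law]
= (−17bc + 6b² − 28c² + 28c + 24b − 7ac − 6ab)(8 + 7b + 7c + a)    [combine like terms]
= −136bc − 119b²c − 119bc² − 17abc + 48b² + 42b³ + 42b²c + 6ab² − 224c² − 196bc² − 196c³ − 28ac² + 224c + 196bc + 196c² + 28ac + 192b + 168b² + 168bc + 24ab − 56ac − 49abc − 49ac² − 7a²c − 48ab − 42ab² − 42abc − 6a²b    [distributive law]
= 228bc − 77b²c − 315bc² − 108abc + 216b² + 42b³ − 36ab² − 28c² − 196c³ − 77ac² + 224c − 28ac + 192b − 24ab − 7a²c − 6a²b    [combine like terms]

228bc − 77b²c − 315bc² − 108abc + 216b² + 42b³ − 36ab² − 28c² − 196c³ − 77ac² + 224c − 28ac + 192b − 24ab − 7a²c − 6a²b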